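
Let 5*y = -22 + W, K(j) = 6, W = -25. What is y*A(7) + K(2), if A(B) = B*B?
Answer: -2273/5 ≈ -454.60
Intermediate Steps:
A(B) = B**2
y = -47/5 (y = (-22 - 25)/5 = (1/5)*(-47) = -47/5 ≈ -9.4000)
y*A(7) + K(2) = -47/5*7**2 + 6 = -47/5*49 + 6 = -2303/5 + 6 = -2273/5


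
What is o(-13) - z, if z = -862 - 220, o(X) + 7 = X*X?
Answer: 1244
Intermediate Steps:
o(X) = -7 + X**2 (o(X) = -7 + X*X = -7 + X**2)
z = -1082
o(-13) - z = (-7 + (-13)**2) - 1*(-1082) = (-7 + 169) + 1082 = 162 + 1082 = 1244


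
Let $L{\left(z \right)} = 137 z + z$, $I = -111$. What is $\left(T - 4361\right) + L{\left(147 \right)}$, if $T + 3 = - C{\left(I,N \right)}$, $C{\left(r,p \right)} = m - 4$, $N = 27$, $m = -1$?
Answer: $15927$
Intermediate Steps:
$C{\left(r,p \right)} = -5$ ($C{\left(r,p \right)} = -1 - 4 = -5$)
$L{\left(z \right)} = 138 z$
$T = 2$ ($T = -3 - -5 = -3 + 5 = 2$)
$\left(T - 4361\right) + L{\left(147 \right)} = \left(2 - 4361\right) + 138 \cdot 147 = -4359 + 20286 = 15927$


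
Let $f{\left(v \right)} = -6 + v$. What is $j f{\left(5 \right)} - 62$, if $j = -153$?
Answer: $91$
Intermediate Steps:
$j f{\left(5 \right)} - 62 = - 153 \left(-6 + 5\right) - 62 = \left(-153\right) \left(-1\right) - 62 = 153 - 62 = 91$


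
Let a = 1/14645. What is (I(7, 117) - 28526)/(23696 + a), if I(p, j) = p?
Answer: -417660755/347027921 ≈ -1.2035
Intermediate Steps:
a = 1/14645 ≈ 6.8283e-5
(I(7, 117) - 28526)/(23696 + a) = (7 - 28526)/(23696 + 1/14645) = -28519/347027921/14645 = -28519*14645/347027921 = -417660755/347027921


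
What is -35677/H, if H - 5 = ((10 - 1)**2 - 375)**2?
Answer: -35677/86441 ≈ -0.41273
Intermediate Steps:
H = 86441 (H = 5 + ((10 - 1)**2 - 375)**2 = 5 + (9**2 - 375)**2 = 5 + (81 - 375)**2 = 5 + (-294)**2 = 5 + 86436 = 86441)
-35677/H = -35677/86441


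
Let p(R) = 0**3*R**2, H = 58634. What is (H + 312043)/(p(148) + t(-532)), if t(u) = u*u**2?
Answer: -370677/150568768 ≈ -0.0024618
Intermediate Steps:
p(R) = 0 (p(R) = 0*R**2 = 0)
t(u) = u**3
(H + 312043)/(p(148) + t(-532)) = (58634 + 312043)/(0 + (-532)**3) = 370677/(0 - 150568768) = 370677/(-150568768) = 370677*(-1/150568768) = -370677/150568768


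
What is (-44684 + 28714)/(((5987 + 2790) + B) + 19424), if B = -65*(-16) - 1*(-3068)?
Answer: -15970/32309 ≈ -0.49429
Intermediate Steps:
B = 4108 (B = 1040 + 3068 = 4108)
(-44684 + 28714)/(((5987 + 2790) + B) + 19424) = (-44684 + 28714)/(((5987 + 2790) + 4108) + 19424) = -15970/((8777 + 4108) + 19424) = -15970/(12885 + 19424) = -15970/32309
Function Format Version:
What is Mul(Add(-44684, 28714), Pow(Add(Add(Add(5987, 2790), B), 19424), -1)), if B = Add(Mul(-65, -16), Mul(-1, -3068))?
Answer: Rational(-15970, 32309) ≈ -0.49429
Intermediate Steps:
B = 4108 (B = Add(1040, 3068) = 4108)
Mul(Add(-44684, 28714), Pow(Add(Add(Add(5987, 2790), B), 19424), -1)) = Mul(Add(-44684, 28714), Pow(Add(Add(Add(5987, 2790), 4108), 19424), -1)) = Mul(-15970, Pow(Add(Add(8777, 4108), 19424), -1)) = Mul(-15970, Pow(Add(12885, 19424), -1)) = Mul(-15970, Pow(32309, -1)) = Mul(-15970, Rational(1, 32309)) = Rational(-15970, 32309)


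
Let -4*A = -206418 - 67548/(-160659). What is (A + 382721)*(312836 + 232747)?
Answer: 8459965624641445/35702 ≈ 2.3696e+11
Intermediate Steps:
A = 5527140319/107106 (A = -(-206418 - 67548/(-160659))/4 = -(-206418 - 67548*(-1)/160659)/4 = -(-206418 - 1*(-22516/53553))/4 = -(-206418 + 22516/53553)/4 = -1/4*(-11054280638/53553) = 5527140319/107106 ≈ 51604.)
(A + 382721)*(312836 + 232747) = (5527140319/107106 + 382721)*(312836 + 232747) = (46518855745/107106)*545583 = 8459965624641445/35702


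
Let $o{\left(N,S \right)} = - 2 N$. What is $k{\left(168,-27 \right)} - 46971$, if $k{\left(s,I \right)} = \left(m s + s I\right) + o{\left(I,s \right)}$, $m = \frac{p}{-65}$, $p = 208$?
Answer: $- \frac{259953}{5} \approx -51991.0$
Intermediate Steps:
$m = - \frac{16}{5}$ ($m = \frac{208}{-65} = 208 \left(- \frac{1}{65}\right) = - \frac{16}{5} \approx -3.2$)
$k{\left(s,I \right)} = - 2 I - \frac{16 s}{5} + I s$ ($k{\left(s,I \right)} = \left(- \frac{16 s}{5} + s I\right) - 2 I = \left(- \frac{16 s}{5} + I s\right) - 2 I = - 2 I - \frac{16 s}{5} + I s$)
$k{\left(168,-27 \right)} - 46971 = \left(\left(-2\right) \left(-27\right) - \frac{2688}{5} - 4536\right) - 46971 = \left(54 - \frac{2688}{5} - 4536\right) - 46971 = - \frac{25098}{5} - 46971 = - \frac{259953}{5}$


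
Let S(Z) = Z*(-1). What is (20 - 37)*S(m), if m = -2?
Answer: -34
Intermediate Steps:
S(Z) = -Z
(20 - 37)*S(m) = (20 - 37)*(-1*(-2)) = -17*2 = -34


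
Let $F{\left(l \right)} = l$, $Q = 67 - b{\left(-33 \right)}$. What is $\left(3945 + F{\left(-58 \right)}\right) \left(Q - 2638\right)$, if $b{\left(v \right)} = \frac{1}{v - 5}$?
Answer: $- \frac{379748239}{38} \approx -9.9934 \cdot 10^{6}$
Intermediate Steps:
$b{\left(v \right)} = \frac{1}{-5 + v}$
$Q = \frac{2547}{38}$ ($Q = 67 - \frac{1}{-5 - 33} = 67 - \frac{1}{-38} = 67 - - \frac{1}{38} = 67 + \frac{1}{38} = \frac{2547}{38} \approx 67.026$)
$\left(3945 + F{\left(-58 \right)}\right) \left(Q - 2638\right) = \left(3945 - 58\right) \left(\frac{2547}{38} - 2638\right) = 3887 \left(- \frac{97697}{38}\right) = - \frac{379748239}{38}$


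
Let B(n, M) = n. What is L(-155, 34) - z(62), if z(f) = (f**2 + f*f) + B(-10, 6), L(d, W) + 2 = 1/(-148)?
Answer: -1136641/148 ≈ -7680.0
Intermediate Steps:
L(d, W) = -297/148 (L(d, W) = -2 + 1/(-148) = -2 - 1/148 = -297/148)
z(f) = -10 + 2*f**2 (z(f) = (f**2 + f*f) - 10 = (f**2 + f**2) - 10 = 2*f**2 - 10 = -10 + 2*f**2)
L(-155, 34) - z(62) = -297/148 - (-10 + 2*62**2) = -297/148 - (-10 + 2*3844) = -297/148 - (-10 + 7688) = -297/148 - 1*7678 = -297/148 - 7678 = -1136641/148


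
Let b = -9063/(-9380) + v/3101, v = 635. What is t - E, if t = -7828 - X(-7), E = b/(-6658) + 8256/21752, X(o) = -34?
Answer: -586328633225020289/75224543864680 ≈ -7794.4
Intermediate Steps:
b = 4865809/4155340 (b = -9063/(-9380) + 635/3101 = -9063*(-1/9380) + 635*(1/3101) = 9063/9380 + 635/3101 = 4865809/4155340 ≈ 1.1710)
E = 28538343704369/75224543864680 (E = (4865809/4155340)/(-6658) + 8256/21752 = (4865809/4155340)*(-1/6658) + 8256*(1/21752) = -4865809/27666253720 + 1032/2719 = 28538343704369/75224543864680 ≈ 0.37938)
t = -7794 (t = -7828 - 1*(-34) = -7828 + 34 = -7794)
t - E = -7794 - 1*28538343704369/75224543864680 = -7794 - 28538343704369/75224543864680 = -586328633225020289/75224543864680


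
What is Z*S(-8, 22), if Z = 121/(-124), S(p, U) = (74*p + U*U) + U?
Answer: 5203/62 ≈ 83.919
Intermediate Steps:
S(p, U) = U + U² + 74*p (S(p, U) = (74*p + U²) + U = (U² + 74*p) + U = U + U² + 74*p)
Z = -121/124 (Z = 121*(-1/124) = -121/124 ≈ -0.97581)
Z*S(-8, 22) = -121*(22 + 22² + 74*(-8))/124 = -121*(22 + 484 - 592)/124 = -121/124*(-86) = 5203/62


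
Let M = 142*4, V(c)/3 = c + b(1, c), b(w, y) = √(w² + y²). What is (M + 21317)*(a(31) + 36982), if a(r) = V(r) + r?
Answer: 812064810 + 65655*√962 ≈ 8.1410e+8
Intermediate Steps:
V(c) = 3*c + 3*√(1 + c²) (V(c) = 3*(c + √(1² + c²)) = 3*(c + √(1 + c²)) = 3*c + 3*√(1 + c²))
M = 568
a(r) = 3*√(1 + r²) + 4*r (a(r) = (3*r + 3*√(1 + r²)) + r = 3*√(1 + r²) + 4*r)
(M + 21317)*(a(31) + 36982) = (568 + 21317)*((3*√(1 + 31²) + 4*31) + 36982) = 21885*((3*√(1 + 961) + 124) + 36982) = 21885*((3*√962 + 124) + 36982) = 21885*((124 + 3*√962) + 36982) = 21885*(37106 + 3*√962) = 812064810 + 65655*√962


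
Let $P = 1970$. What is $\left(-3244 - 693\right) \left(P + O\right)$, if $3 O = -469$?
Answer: $- \frac{21421217}{3} \approx -7.1404 \cdot 10^{6}$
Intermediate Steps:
$O = - \frac{469}{3}$ ($O = \frac{1}{3} \left(-469\right) = - \frac{469}{3} \approx -156.33$)
$\left(-3244 - 693\right) \left(P + O\right) = \left(-3244 - 693\right) \left(1970 - \frac{469}{3}\right) = \left(-3937\right) \frac{5441}{3} = - \frac{21421217}{3}$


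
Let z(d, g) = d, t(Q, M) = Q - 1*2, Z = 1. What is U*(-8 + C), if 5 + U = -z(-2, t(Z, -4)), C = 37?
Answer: -87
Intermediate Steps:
t(Q, M) = -2 + Q (t(Q, M) = Q - 2 = -2 + Q)
U = -3 (U = -5 - 1*(-2) = -5 + 2 = -3)
U*(-8 + C) = -3*(-8 + 37) = -3*29 = -87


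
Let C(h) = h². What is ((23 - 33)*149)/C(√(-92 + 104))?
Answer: -745/6 ≈ -124.17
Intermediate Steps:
((23 - 33)*149)/C(√(-92 + 104)) = ((23 - 33)*149)/((√(-92 + 104))²) = (-10*149)/((√12)²) = -1490/((2*√3)²) = -1490/12 = -1490*1/12 = -745/6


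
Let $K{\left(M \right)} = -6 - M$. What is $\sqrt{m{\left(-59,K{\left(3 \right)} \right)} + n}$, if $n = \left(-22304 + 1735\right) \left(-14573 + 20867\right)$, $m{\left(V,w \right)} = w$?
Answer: $i \sqrt{129461295} \approx 11378.0 i$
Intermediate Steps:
$n = -129461286$ ($n = \left(-20569\right) 6294 = -129461286$)
$\sqrt{m{\left(-59,K{\left(3 \right)} \right)} + n} = \sqrt{\left(-6 - 3\right) - 129461286} = \sqrt{-9 - 129461286} = \sqrt{-129461295} = i \sqrt{129461295}$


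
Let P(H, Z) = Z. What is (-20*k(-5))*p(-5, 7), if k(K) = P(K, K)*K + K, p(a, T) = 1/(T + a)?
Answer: -200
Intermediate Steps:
k(K) = K + K² (k(K) = K*K + K = K² + K = K + K²)
(-20*k(-5))*p(-5, 7) = (-(-100)*(1 - 5))/(7 - 5) = -(-100)*(-4)/2 = -20*20*(½) = -400*½ = -200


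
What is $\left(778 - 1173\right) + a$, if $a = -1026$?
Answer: $-1421$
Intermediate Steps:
$\left(778 - 1173\right) + a = \left(778 - 1173\right) - 1026 = -395 - 1026 = -1421$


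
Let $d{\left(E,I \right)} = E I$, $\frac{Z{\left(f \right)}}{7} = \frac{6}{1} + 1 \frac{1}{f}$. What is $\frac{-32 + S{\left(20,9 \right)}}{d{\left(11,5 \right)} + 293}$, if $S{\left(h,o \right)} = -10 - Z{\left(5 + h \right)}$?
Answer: $- \frac{2107}{8700} \approx -0.24218$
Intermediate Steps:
$Z{\left(f \right)} = 42 + \frac{7}{f}$ ($Z{\left(f \right)} = 7 \left(\frac{6}{1} + 1 \frac{1}{f}\right) = 7 \left(6 \cdot 1 + \frac{1}{f}\right) = 7 \left(6 + \frac{1}{f}\right) = 42 + \frac{7}{f}$)
$S{\left(h,o \right)} = -52 - \frac{7}{5 + h}$ ($S{\left(h,o \right)} = -10 - \left(42 + \frac{7}{5 + h}\right) = -52 - \frac{7}{5 + h}$)
$\frac{-32 + S{\left(20,9 \right)}}{d{\left(11,5 \right)} + 293} = \frac{-32 + \frac{-267 - 1040}{5 + 20}}{11 \cdot 5 + 293} = \frac{-32 + \frac{-267 - 1040}{25}}{55 + 293} = \frac{-32 + \frac{1}{25} \left(-1307\right)}{348} = \left(-32 - \frac{1307}{25}\right) \frac{1}{348} = \left(- \frac{2107}{25}\right) \frac{1}{348} = - \frac{2107}{8700}$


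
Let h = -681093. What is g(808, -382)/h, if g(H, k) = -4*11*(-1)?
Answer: -44/681093 ≈ -6.4602e-5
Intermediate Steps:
g(H, k) = 44 (g(H, k) = -44*(-1) = 44)
g(808, -382)/h = 44/(-681093) = 44*(-1/681093) = -44/681093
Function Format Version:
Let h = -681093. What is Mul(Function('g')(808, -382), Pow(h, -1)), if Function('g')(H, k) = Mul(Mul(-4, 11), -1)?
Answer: Rational(-44, 681093) ≈ -6.4602e-5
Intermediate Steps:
Function('g')(H, k) = 44 (Function('g')(H, k) = Mul(-44, -1) = 44)
Mul(Function('g')(808, -382), Pow(h, -1)) = Mul(44, Pow(-681093, -1)) = Mul(44, Rational(-1, 681093)) = Rational(-44, 681093)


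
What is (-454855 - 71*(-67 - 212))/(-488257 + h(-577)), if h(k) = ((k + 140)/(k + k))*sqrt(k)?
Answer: 490252100129176/550215424888061 + 380230204*I*sqrt(577)/550215424888061 ≈ 0.89102 + 1.66e-5*I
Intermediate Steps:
h(k) = (140 + k)/(2*sqrt(k)) (h(k) = ((140 + k)/((2*k)))*sqrt(k) = ((140 + k)*(1/(2*k)))*sqrt(k) = ((140 + k)/(2*k))*sqrt(k) = (140 + k)/(2*sqrt(k)))
(-454855 - 71*(-67 - 212))/(-488257 + h(-577)) = (-454855 - 71*(-67 - 212))/(-488257 + (140 - 577)/(2*sqrt(-577))) = (-454855 - 71*(-279))/(-488257 + (1/2)*(-I*sqrt(577)/577)*(-437)) = (-454855 + 19809)/(-488257 + 437*I*sqrt(577)/1154) = -435046/(-488257 + 437*I*sqrt(577)/1154)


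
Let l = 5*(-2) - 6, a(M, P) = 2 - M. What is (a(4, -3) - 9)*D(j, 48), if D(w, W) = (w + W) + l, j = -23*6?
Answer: 1166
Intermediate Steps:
l = -16 (l = -10 - 6 = -16)
j = -138
D(w, W) = -16 + W + w (D(w, W) = (w + W) - 16 = (W + w) - 16 = -16 + W + w)
(a(4, -3) - 9)*D(j, 48) = ((2 - 1*4) - 9)*(-16 + 48 - 138) = ((2 - 4) - 9)*(-106) = (-2 - 9)*(-106) = -11*(-106) = 1166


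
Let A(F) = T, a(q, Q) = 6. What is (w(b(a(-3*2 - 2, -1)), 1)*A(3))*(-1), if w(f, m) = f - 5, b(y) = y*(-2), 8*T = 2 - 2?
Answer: 0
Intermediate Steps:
T = 0 (T = (2 - 2)/8 = (⅛)*0 = 0)
b(y) = -2*y
A(F) = 0
w(f, m) = -5 + f
(w(b(a(-3*2 - 2, -1)), 1)*A(3))*(-1) = ((-5 - 2*6)*0)*(-1) = ((-5 - 12)*0)*(-1) = -17*0*(-1) = 0*(-1) = 0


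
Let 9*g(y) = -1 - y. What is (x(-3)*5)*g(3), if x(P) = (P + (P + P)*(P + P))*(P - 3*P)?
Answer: -440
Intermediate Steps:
g(y) = -⅑ - y/9 (g(y) = (-1 - y)/9 = -⅑ - y/9)
x(P) = -2*P*(P + 4*P²) (x(P) = (P + (2*P)*(2*P))*(-2*P) = (P + 4*P²)*(-2*P) = -2*P*(P + 4*P²))
(x(-3)*5)*g(3) = (((-3)²*(-2 - 8*(-3)))*5)*(-⅑ - ⅑*3) = ((9*(-2 + 24))*5)*(-⅑ - ⅓) = ((9*22)*5)*(-4/9) = (198*5)*(-4/9) = 990*(-4/9) = -440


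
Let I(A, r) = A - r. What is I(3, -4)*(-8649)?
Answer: -60543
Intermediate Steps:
I(3, -4)*(-8649) = (3 - 1*(-4))*(-8649) = (3 + 4)*(-8649) = 7*(-8649) = -60543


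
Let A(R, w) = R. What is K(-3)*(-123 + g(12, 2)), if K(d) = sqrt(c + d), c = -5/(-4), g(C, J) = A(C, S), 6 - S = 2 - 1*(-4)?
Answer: -111*I*sqrt(7)/2 ≈ -146.84*I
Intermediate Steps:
S = 0 (S = 6 - (2 - 1*(-4)) = 6 - (2 + 4) = 6 - 1*6 = 6 - 6 = 0)
g(C, J) = C
c = 5/4 (c = -5*(-1/4) = 5/4 ≈ 1.2500)
K(d) = sqrt(5/4 + d)
K(-3)*(-123 + g(12, 2)) = (sqrt(5 + 4*(-3))/2)*(-123 + 12) = (sqrt(5 - 12)/2)*(-111) = (sqrt(-7)/2)*(-111) = ((I*sqrt(7))/2)*(-111) = (I*sqrt(7)/2)*(-111) = -111*I*sqrt(7)/2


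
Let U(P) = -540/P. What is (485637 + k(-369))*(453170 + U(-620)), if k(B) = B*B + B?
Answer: 8730019156413/31 ≈ 2.8161e+11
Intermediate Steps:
k(B) = B + B² (k(B) = B² + B = B + B²)
(485637 + k(-369))*(453170 + U(-620)) = (485637 - 369*(1 - 369))*(453170 - 540/(-620)) = (485637 - 369*(-368))*(453170 - 540*(-1/620)) = (485637 + 135792)*(453170 + 27/31) = 621429*(14048297/31) = 8730019156413/31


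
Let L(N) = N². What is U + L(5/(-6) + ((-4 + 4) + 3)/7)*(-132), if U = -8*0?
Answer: -3179/147 ≈ -21.626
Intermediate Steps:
U = 0
U + L(5/(-6) + ((-4 + 4) + 3)/7)*(-132) = 0 + (5/(-6) + ((-4 + 4) + 3)/7)²*(-132) = 0 + (5*(-⅙) + (0 + 3)*(⅐))²*(-132) = 0 + (-⅚ + 3*(⅐))²*(-132) = 0 + (-⅚ + 3/7)²*(-132) = 0 + (-17/42)²*(-132) = 0 + (289/1764)*(-132) = 0 - 3179/147 = -3179/147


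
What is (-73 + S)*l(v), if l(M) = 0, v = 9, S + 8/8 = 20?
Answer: 0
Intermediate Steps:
S = 19 (S = -1 + 20 = 19)
(-73 + S)*l(v) = (-73 + 19)*0 = -54*0 = 0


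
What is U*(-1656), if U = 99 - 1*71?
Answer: -46368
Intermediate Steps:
U = 28 (U = 99 - 71 = 28)
U*(-1656) = 28*(-1656) = -46368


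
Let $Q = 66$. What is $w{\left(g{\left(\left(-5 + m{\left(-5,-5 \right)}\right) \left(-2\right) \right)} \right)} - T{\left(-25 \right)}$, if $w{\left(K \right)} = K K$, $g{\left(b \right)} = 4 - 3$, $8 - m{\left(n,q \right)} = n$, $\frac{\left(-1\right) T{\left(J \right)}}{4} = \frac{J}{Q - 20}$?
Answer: $- \frac{27}{23} \approx -1.1739$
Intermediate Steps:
$T{\left(J \right)} = - \frac{2 J}{23}$ ($T{\left(J \right)} = - 4 \frac{J}{66 - 20} = - 4 \frac{J}{46} = - \frac{2 J}{23}$)
$m{\left(n,q \right)} = 8 - n$
$g{\left(b \right)} = 1$
$w{\left(K \right)} = K^{2}$
$w{\left(g{\left(\left(-5 + m{\left(-5,-5 \right)}\right) \left(-2\right) \right)} \right)} - T{\left(-25 \right)} = 1^{2} - \left(- \frac{2}{23}\right) \left(-25\right) = 1 - \frac{50}{23} = - \frac{27}{23}$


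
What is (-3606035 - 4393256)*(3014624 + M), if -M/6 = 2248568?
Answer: 83806843960144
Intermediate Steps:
M = -13491408 (M = -6*2248568 = -13491408)
(-3606035 - 4393256)*(3014624 + M) = (-3606035 - 4393256)*(3014624 - 13491408) = -7999291*(-10476784) = 83806843960144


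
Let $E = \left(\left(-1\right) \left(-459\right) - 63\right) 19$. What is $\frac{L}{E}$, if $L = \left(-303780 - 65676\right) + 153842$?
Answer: $- \frac{107807}{3762} \approx -28.657$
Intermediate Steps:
$E = 7524$ ($E = \left(459 - 63\right) 19 = 396 \cdot 19 = 7524$)
$L = -215614$ ($L = -369456 + 153842 = -215614$)
$\frac{L}{E} = - \frac{215614}{7524} = \left(-215614\right) \frac{1}{7524} = - \frac{107807}{3762}$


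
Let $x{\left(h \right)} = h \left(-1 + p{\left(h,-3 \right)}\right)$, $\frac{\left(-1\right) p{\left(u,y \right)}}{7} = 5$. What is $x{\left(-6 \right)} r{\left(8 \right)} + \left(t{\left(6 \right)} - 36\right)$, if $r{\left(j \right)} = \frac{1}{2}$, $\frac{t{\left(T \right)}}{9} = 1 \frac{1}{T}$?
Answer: $\frac{147}{2} \approx 73.5$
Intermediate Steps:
$p{\left(u,y \right)} = -35$ ($p{\left(u,y \right)} = \left(-7\right) 5 = -35$)
$t{\left(T \right)} = \frac{9}{T}$ ($t{\left(T \right)} = 9 \cdot 1 \frac{1}{T} = \frac{9}{T}$)
$r{\left(j \right)} = \frac{1}{2}$
$x{\left(h \right)} = - 36 h$ ($x{\left(h \right)} = h \left(-1 - 35\right) = h \left(-36\right) = - 36 h$)
$x{\left(-6 \right)} r{\left(8 \right)} + \left(t{\left(6 \right)} - 36\right) = \left(-36\right) \left(-6\right) \frac{1}{2} + \left(\frac{9}{6} - 36\right) = 216 \cdot \frac{1}{2} + \left(9 \cdot \frac{1}{6} - 36\right) = 108 + \left(\frac{3}{2} - 36\right) = 108 - \frac{69}{2} = \frac{147}{2}$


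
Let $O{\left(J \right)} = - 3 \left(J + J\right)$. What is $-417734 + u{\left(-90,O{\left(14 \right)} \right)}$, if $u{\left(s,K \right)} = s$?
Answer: $-417824$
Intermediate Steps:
$O{\left(J \right)} = - 6 J$ ($O{\left(J \right)} = - 3 \cdot 2 J = - 6 J$)
$-417734 + u{\left(-90,O{\left(14 \right)} \right)} = -417734 - 90 = -417824$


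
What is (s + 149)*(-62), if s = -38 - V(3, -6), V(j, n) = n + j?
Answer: -7068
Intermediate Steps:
V(j, n) = j + n
s = -35 (s = -38 - (3 - 6) = -38 - 1*(-3) = -38 + 3 = -35)
(s + 149)*(-62) = (-35 + 149)*(-62) = 114*(-62) = -7068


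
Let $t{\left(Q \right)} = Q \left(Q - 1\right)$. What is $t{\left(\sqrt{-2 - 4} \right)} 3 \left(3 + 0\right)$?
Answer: $-54 - 9 i \sqrt{6} \approx -54.0 - 22.045 i$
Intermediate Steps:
$t{\left(Q \right)} = Q \left(-1 + Q\right)$
$t{\left(\sqrt{-2 - 4} \right)} 3 \left(3 + 0\right) = \sqrt{-2 - 4} \left(-1 + \sqrt{-2 - 4}\right) 3 \left(3 + 0\right) = \sqrt{-6} \left(-1 + \sqrt{-6}\right) 3 \cdot 3 = i \sqrt{6} \left(-1 + i \sqrt{6}\right) 3 \cdot 3 = 3 i \sqrt{6} \left(-1 + i \sqrt{6}\right) 3 = 9 i \sqrt{6} \left(-1 + i \sqrt{6}\right)$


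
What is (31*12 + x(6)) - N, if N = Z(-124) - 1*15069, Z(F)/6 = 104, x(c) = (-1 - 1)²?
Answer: 14821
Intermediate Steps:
x(c) = 4 (x(c) = (-2)² = 4)
Z(F) = 624 (Z(F) = 6*104 = 624)
N = -14445 (N = 624 - 1*15069 = 624 - 15069 = -14445)
(31*12 + x(6)) - N = (31*12 + 4) - 1*(-14445) = (372 + 4) + 14445 = 376 + 14445 = 14821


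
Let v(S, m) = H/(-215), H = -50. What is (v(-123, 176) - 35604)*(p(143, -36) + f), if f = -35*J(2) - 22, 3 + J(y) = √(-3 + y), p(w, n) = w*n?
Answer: 7754322530/43 + 53583670*I/43 ≈ 1.8033e+8 + 1.2461e+6*I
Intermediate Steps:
p(w, n) = n*w
J(y) = -3 + √(-3 + y)
v(S, m) = 10/43 (v(S, m) = -50/(-215) = -50*(-1/215) = 10/43)
f = 83 - 35*I (f = -35*(-3 + √(-3 + 2)) - 22 = -35*(-3 + √(-1)) - 22 = -35*(-3 + I) - 22 = (105 - 35*I) - 22 = 83 - 35*I ≈ 83.0 - 35.0*I)
(v(-123, 176) - 35604)*(p(143, -36) + f) = (10/43 - 35604)*(-36*143 + (83 - 35*I)) = -1530962*(-5148 + (83 - 35*I))/43 = -1530962*(-5065 - 35*I)/43 = 7754322530/43 + 53583670*I/43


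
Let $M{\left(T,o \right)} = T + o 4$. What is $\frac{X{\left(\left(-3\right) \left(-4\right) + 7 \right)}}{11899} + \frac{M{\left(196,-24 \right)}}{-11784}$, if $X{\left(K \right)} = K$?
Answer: $- \frac{241501}{35054454} \approx -0.0068893$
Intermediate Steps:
$M{\left(T,o \right)} = T + 4 o$
$\frac{X{\left(\left(-3\right) \left(-4\right) + 7 \right)}}{11899} + \frac{M{\left(196,-24 \right)}}{-11784} = \frac{\left(-3\right) \left(-4\right) + 7}{11899} + \frac{196 + 4 \left(-24\right)}{-11784} = \left(12 + 7\right) \frac{1}{11899} + \left(196 - 96\right) \left(- \frac{1}{11784}\right) = 19 \cdot \frac{1}{11899} + 100 \left(- \frac{1}{11784}\right) = \frac{19}{11899} - \frac{25}{2946} = - \frac{241501}{35054454}$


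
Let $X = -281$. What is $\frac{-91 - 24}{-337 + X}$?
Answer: $\frac{115}{618} \approx 0.18608$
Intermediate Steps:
$\frac{-91 - 24}{-337 + X} = \frac{-91 - 24}{-337 - 281} = - \frac{115}{-618} = \left(-115\right) \left(- \frac{1}{618}\right) = \frac{115}{618}$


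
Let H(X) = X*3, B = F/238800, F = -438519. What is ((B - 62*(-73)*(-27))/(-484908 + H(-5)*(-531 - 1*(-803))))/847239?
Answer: 9727425373/32977460448907200 ≈ 2.9497e-7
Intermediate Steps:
B = -146173/79600 (B = -438519/238800 = -438519*1/238800 = -146173/79600 ≈ -1.8363)
H(X) = 3*X
((B - 62*(-73)*(-27))/(-484908 + H(-5)*(-531 - 1*(-803))))/847239 = ((-146173/79600 - 62*(-73)*(-27))/(-484908 + (3*(-5))*(-531 - 1*(-803))))/847239 = ((-146173/79600 + 4526*(-27))/(-484908 - 15*(-531 + 803)))*(1/847239) = ((-146173/79600 - 122202)/(-484908 - 15*272))*(1/847239) = -9727425373/(79600*(-484908 - 4080))*(1/847239) = -9727425373/79600/(-488988)*(1/847239) = -9727425373/79600*(-1/488988)*(1/847239) = (9727425373/38923444800)*(1/847239) = 9727425373/32977460448907200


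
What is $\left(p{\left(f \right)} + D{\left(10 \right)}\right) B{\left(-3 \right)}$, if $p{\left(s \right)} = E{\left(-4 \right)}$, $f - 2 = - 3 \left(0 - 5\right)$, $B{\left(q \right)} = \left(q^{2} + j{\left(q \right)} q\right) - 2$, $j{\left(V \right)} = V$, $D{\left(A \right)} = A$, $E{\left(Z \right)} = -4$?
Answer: $96$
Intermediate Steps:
$B{\left(q \right)} = -2 + 2 q^{2}$ ($B{\left(q \right)} = \left(q^{2} + q q\right) - 2 = \left(q^{2} + q^{2}\right) - 2 = 2 q^{2} - 2 = -2 + 2 q^{2}$)
$f = 17$ ($f = 2 - 3 \left(0 - 5\right) = 2 - -15 = 2 + 15 = 17$)
$p{\left(s \right)} = -4$
$\left(p{\left(f \right)} + D{\left(10 \right)}\right) B{\left(-3 \right)} = \left(-4 + 10\right) \left(-2 + 2 \left(-3\right)^{2}\right) = 6 \left(-2 + 2 \cdot 9\right) = 6 \left(-2 + 18\right) = 6 \cdot 16 = 96$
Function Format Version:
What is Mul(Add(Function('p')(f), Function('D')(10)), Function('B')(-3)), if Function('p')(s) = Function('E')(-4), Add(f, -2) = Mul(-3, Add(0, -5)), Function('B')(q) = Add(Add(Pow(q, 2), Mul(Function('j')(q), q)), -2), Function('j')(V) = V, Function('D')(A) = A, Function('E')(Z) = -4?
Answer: 96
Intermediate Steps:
Function('B')(q) = Add(-2, Mul(2, Pow(q, 2))) (Function('B')(q) = Add(Add(Pow(q, 2), Mul(q, q)), -2) = Add(Add(Pow(q, 2), Pow(q, 2)), -2) = Add(Mul(2, Pow(q, 2)), -2) = Add(-2, Mul(2, Pow(q, 2))))
f = 17 (f = Add(2, Mul(-3, Add(0, -5))) = Add(2, Mul(-3, -5)) = Add(2, 15) = 17)
Function('p')(s) = -4
Mul(Add(Function('p')(f), Function('D')(10)), Function('B')(-3)) = Mul(Add(-4, 10), Add(-2, Mul(2, Pow(-3, 2)))) = Mul(6, Add(-2, Mul(2, 9))) = Mul(6, Add(-2, 18)) = Mul(6, 16) = 96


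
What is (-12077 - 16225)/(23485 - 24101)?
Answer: 14151/308 ≈ 45.945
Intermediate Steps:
(-12077 - 16225)/(23485 - 24101) = -28302/(-616) = -28302*(-1/616) = 14151/308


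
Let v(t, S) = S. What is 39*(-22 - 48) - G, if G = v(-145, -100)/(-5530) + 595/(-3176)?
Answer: -4794478165/1756328 ≈ -2729.8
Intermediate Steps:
G = -297275/1756328 (G = -100/(-5530) + 595/(-3176) = -100*(-1/5530) + 595*(-1/3176) = 10/553 - 595/3176 = -297275/1756328 ≈ -0.16926)
39*(-22 - 48) - G = 39*(-22 - 48) - 1*(-297275/1756328) = 39*(-70) + 297275/1756328 = -2730 + 297275/1756328 = -4794478165/1756328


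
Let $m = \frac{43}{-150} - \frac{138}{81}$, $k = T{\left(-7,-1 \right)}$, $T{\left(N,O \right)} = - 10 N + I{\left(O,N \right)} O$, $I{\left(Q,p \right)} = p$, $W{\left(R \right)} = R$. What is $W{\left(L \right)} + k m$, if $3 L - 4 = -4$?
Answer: $- \frac{206899}{1350} \approx -153.26$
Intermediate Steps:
$L = 0$ ($L = \frac{4}{3} + \frac{1}{3} \left(-4\right) = \frac{4}{3} - \frac{4}{3} = 0$)
$T{\left(N,O \right)} = - 10 N + N O$
$k = 77$ ($k = - 7 \left(-10 - 1\right) = \left(-7\right) \left(-11\right) = 77$)
$m = - \frac{2687}{1350}$ ($m = 43 \left(- \frac{1}{150}\right) - \frac{46}{27} = - \frac{43}{150} - \frac{46}{27} = - \frac{2687}{1350} \approx -1.9904$)
$W{\left(L \right)} + k m = 0 + 77 \left(- \frac{2687}{1350}\right) = 0 - \frac{206899}{1350} = - \frac{206899}{1350}$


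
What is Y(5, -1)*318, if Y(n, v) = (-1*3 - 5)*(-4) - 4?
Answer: 8904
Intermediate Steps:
Y(n, v) = 28 (Y(n, v) = (-3 - 5)*(-4) - 4 = -8*(-4) - 4 = 32 - 4 = 28)
Y(5, -1)*318 = 28*318 = 8904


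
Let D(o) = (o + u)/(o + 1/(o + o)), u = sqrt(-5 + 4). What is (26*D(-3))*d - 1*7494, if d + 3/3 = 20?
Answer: -7026 - 156*I ≈ -7026.0 - 156.0*I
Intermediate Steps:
d = 19 (d = -1 + 20 = 19)
u = I (u = sqrt(-1) = I ≈ 1.0*I)
D(o) = (I + o)/(o + 1/(2*o)) (D(o) = (o + I)/(o + 1/(o + o)) = (I + o)/(o + 1/(2*o)))
(26*D(-3))*d - 1*7494 = (26*(2*(-3)*(I - 3)/(1 + 2*(-3)**2)))*19 - 1*7494 = (26*(2*(-3)*(-3 + I)/(1 + 2*9)))*19 - 7494 = (26*(2*(-3)*(-3 + I)/(1 + 18)))*19 - 7494 = (26*(2*(-3)*(-3 + I)/19))*19 - 7494 = (26*(2*(-3)*(1/19)*(-3 + I)))*19 - 7494 = (26*(18/19 - 6*I/19))*19 - 7494 = (468/19 - 156*I/19)*19 - 7494 = (468 - 156*I) - 7494 = -7026 - 156*I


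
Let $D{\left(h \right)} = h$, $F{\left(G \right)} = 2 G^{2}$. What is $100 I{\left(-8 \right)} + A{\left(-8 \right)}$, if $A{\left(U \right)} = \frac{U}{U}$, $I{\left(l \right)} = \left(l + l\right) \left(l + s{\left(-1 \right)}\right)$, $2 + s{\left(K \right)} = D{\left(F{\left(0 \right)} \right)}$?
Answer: $16001$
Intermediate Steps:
$s{\left(K \right)} = -2$ ($s{\left(K \right)} = -2 + 2 \cdot 0^{2} = -2 + 2 \cdot 0 = -2 + 0 = -2$)
$I{\left(l \right)} = 2 l \left(-2 + l\right)$ ($I{\left(l \right)} = \left(l + l\right) \left(l - 2\right) = 2 l \left(-2 + l\right)$)
$A{\left(U \right)} = 1$
$100 I{\left(-8 \right)} + A{\left(-8 \right)} = 100 \cdot 2 \left(-8\right) \left(-2 - 8\right) + 1 = 100 \cdot 2 \left(-8\right) \left(-10\right) + 1 = 100 \cdot 160 + 1 = 16000 + 1 = 16001$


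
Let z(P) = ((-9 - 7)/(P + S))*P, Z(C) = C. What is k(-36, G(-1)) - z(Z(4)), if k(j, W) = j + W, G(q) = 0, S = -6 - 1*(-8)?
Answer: -76/3 ≈ -25.333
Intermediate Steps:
S = 2 (S = -6 + 8 = 2)
k(j, W) = W + j
z(P) = -16*P/(2 + P) (z(P) = ((-9 - 7)/(P + 2))*P = (-16/(2 + P))*P = -16*P/(2 + P))
k(-36, G(-1)) - z(Z(4)) = (0 - 36) - (-16)*4/(2 + 4) = -36 - (-16)*4/6 = -36 - 1*(-32/3) = -36 + 32/3 = -76/3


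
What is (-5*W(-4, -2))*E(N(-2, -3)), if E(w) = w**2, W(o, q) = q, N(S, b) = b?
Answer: 90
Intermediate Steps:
(-5*W(-4, -2))*E(N(-2, -3)) = -5*(-2)*(-3)**2 = 10*9 = 90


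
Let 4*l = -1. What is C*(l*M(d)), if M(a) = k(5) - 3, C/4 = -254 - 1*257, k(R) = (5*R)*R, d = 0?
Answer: 62342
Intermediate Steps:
l = -1/4 (l = (1/4)*(-1) = -1/4 ≈ -0.25000)
k(R) = 5*R**2
C = -2044 (C = 4*(-254 - 1*257) = 4*(-254 - 257) = 4*(-511) = -2044)
M(a) = 122 (M(a) = 5*5**2 - 3 = 5*25 - 3 = 125 - 3 = 122)
C*(l*M(d)) = -(-511)*122 = -2044*(-61/2) = 62342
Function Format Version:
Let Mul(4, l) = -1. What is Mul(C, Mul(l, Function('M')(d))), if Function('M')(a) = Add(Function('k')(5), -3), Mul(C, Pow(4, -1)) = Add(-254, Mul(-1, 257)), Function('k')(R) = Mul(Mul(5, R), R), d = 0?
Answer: 62342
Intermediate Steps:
l = Rational(-1, 4) (l = Mul(Rational(1, 4), -1) = Rational(-1, 4) ≈ -0.25000)
Function('k')(R) = Mul(5, Pow(R, 2))
C = -2044 (C = Mul(4, Add(-254, Mul(-1, 257))) = Mul(4, Add(-254, -257)) = Mul(4, -511) = -2044)
Function('M')(a) = 122 (Function('M')(a) = Add(Mul(5, Pow(5, 2)), -3) = Add(Mul(5, 25), -3) = Add(125, -3) = 122)
Mul(C, Mul(l, Function('M')(d))) = Mul(-2044, Mul(Rational(-1, 4), 122)) = Mul(-2044, Rational(-61, 2)) = 62342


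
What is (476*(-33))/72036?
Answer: -1309/6003 ≈ -0.21806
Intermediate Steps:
(476*(-33))/72036 = -15708*1/72036 = -1309/6003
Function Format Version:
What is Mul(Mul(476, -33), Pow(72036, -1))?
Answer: Rational(-1309, 6003) ≈ -0.21806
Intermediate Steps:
Mul(Mul(476, -33), Pow(72036, -1)) = Mul(-15708, Rational(1, 72036)) = Rational(-1309, 6003)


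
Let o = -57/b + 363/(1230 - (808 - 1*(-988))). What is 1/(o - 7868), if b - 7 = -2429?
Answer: -342713/2696677615 ≈ -0.00012709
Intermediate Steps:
b = -2422 (b = 7 - 2429 = -2422)
o = -211731/342713 (o = -57/(-2422) + 363/(1230 - (808 - 1*(-988))) = -57*(-1/2422) + 363/(1230 - (808 + 988)) = 57/2422 + 363/(1230 - 1*1796) = 57/2422 + 363/(1230 - 1796) = 57/2422 + 363/(-566) = 57/2422 + 363*(-1/566) = 57/2422 - 363/566 = -211731/342713 ≈ -0.61781)
1/(o - 7868) = 1/(-211731/342713 - 7868) = 1/(-2696677615/342713) = -342713/2696677615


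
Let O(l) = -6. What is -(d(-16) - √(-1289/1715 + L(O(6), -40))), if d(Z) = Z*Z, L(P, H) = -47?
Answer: -256 + I*√2866290/245 ≈ -256.0 + 6.9103*I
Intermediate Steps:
d(Z) = Z²
-(d(-16) - √(-1289/1715 + L(O(6), -40))) = -((-16)² - √(-1289/1715 - 47)) = -(256 - √(-1289*1/1715 - 47)) = -(256 - √(-1289/1715 - 47)) = -(256 - √(-81894/1715)) = -(256 - I*√2866290/245) = -256 + I*√2866290/245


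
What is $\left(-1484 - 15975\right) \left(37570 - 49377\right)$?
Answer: $206138413$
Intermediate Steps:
$\left(-1484 - 15975\right) \left(37570 - 49377\right) = \left(-17459\right) \left(-11807\right) = 206138413$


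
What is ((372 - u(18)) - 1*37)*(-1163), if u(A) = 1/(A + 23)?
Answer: -15972642/41 ≈ -3.8958e+5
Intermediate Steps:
u(A) = 1/(23 + A)
((372 - u(18)) - 1*37)*(-1163) = ((372 - 1/(23 + 18)) - 1*37)*(-1163) = ((372 - 1/41) - 37)*(-1163) = (15251/41 - 37)*(-1163) = (13734/41)*(-1163) = -15972642/41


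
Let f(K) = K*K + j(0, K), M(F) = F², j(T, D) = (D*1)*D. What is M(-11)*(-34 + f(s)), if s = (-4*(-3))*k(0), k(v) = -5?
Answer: 867086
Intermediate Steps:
j(T, D) = D² (j(T, D) = D*D = D²)
s = -60 (s = -4*(-3)*(-5) = 12*(-5) = -60)
f(K) = 2*K² (f(K) = K*K + K² = K² + K² = 2*K²)
M(-11)*(-34 + f(s)) = (-11)²*(-34 + 2*(-60)²) = 121*(-34 + 2*3600) = 121*(-34 + 7200) = 121*7166 = 867086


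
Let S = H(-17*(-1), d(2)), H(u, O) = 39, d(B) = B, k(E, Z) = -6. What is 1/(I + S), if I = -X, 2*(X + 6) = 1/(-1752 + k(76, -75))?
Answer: 3516/158221 ≈ 0.022222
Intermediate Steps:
X = -21097/3516 (X = -6 + 1/(2*(-1752 - 6)) = -6 + (½)/(-1758) = -6 + (½)*(-1/1758) = -6 - 1/3516 = -21097/3516 ≈ -6.0003)
S = 39
I = 21097/3516 (I = -1*(-21097/3516) = 21097/3516 ≈ 6.0003)
1/(I + S) = 1/(21097/3516 + 39) = 1/(158221/3516) = 3516/158221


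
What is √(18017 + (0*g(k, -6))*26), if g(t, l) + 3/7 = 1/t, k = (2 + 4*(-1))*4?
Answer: √18017 ≈ 134.23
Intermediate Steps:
k = -8 (k = (2 - 4)*4 = -2*4 = -8)
g(t, l) = -3/7 + 1/t
√(18017 + (0*g(k, -6))*26) = √(18017 + (0*(-3/7 + 1/(-8)))*26) = √(18017 + (0*(-3/7 - ⅛))*26) = √(18017 + (0*(-31/56))*26) = √(18017 + 0*26) = √(18017 + 0) = √18017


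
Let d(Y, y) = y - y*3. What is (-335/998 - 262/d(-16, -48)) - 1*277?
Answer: -6708113/23952 ≈ -280.06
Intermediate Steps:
d(Y, y) = -2*y (d(Y, y) = y - 3*y = -2*y)
(-335/998 - 262/d(-16, -48)) - 1*277 = (-335/998 - 262/((-2*(-48)))) - 1*277 = (-335*1/998 - 262/96) - 277 = (-335/998 - 262*1/96) - 277 = (-335/998 - 131/48) - 277 = -73409/23952 - 277 = -6708113/23952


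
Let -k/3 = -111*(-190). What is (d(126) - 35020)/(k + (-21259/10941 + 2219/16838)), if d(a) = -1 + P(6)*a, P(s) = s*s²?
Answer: 29344340310/237882070727 ≈ 0.12336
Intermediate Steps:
P(s) = s³
k = -63270 (k = -(-333)*(-190) = -3*21090 = -63270)
d(a) = -1 + 216*a (d(a) = -1 + 6³*a = -1 + 216*a)
(d(126) - 35020)/(k + (-21259/10941 + 2219/16838)) = ((-1 + 216*126) - 35020)/(-63270 + (-21259/10941 + 2219/16838)) = ((-1 + 27216) - 35020)/(-63270 + (-21259*1/10941 + 2219*(1/16838))) = (27215 - 35020)/(-63270 + (-3037/1563 + 2219/16838)) = -7805/(-63270 - 47668709/26317794) = -7805/(-1665174495089/26317794) = -7805*(-26317794/1665174495089) = 29344340310/237882070727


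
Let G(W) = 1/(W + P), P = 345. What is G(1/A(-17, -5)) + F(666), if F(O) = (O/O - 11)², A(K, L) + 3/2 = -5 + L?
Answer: 793323/7933 ≈ 100.00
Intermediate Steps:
A(K, L) = -13/2 + L (A(K, L) = -3/2 + (-5 + L) = -13/2 + L)
F(O) = 100 (F(O) = (1 - 11)² = (-10)² = 100)
G(W) = 1/(345 + W) (G(W) = 1/(W + 345) = 1/(345 + W))
G(1/A(-17, -5)) + F(666) = 1/(345 + 1/(-13/2 - 5)) + 100 = 1/(345 + 1/(-23/2)) + 100 = 1/(345 - 2/23) + 100 = 1/(7933/23) + 100 = 23/7933 + 100 = 793323/7933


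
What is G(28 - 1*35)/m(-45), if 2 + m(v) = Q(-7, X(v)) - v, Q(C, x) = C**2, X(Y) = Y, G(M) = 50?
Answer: 25/46 ≈ 0.54348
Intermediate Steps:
m(v) = 47 - v (m(v) = -2 + ((-7)**2 - v) = -2 + (49 - v) = 47 - v)
G(28 - 1*35)/m(-45) = 50/(47 - 1*(-45)) = 50/(47 + 45) = 50/92 = 50*(1/92) = 25/46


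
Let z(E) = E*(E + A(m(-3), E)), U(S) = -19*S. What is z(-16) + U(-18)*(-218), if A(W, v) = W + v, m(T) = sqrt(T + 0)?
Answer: -74044 - 16*I*sqrt(3) ≈ -74044.0 - 27.713*I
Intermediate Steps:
m(T) = sqrt(T)
z(E) = E*(2*E + I*sqrt(3)) (z(E) = E*(E + (sqrt(-3) + E)) = E*(E + (I*sqrt(3) + E)) = E*(E + (E + I*sqrt(3))) = E*(2*E + I*sqrt(3)))
z(-16) + U(-18)*(-218) = -16*(2*(-16) + I*sqrt(3)) - 19*(-18)*(-218) = -16*(-32 + I*sqrt(3)) + 342*(-218) = (512 - 16*I*sqrt(3)) - 74556 = -74044 - 16*I*sqrt(3)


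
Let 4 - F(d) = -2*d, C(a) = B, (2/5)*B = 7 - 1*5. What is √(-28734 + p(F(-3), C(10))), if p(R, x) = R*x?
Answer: 2*I*√7186 ≈ 169.54*I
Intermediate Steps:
B = 5 (B = 5*(7 - 1*5)/2 = 5*(7 - 5)/2 = (5/2)*2 = 5)
C(a) = 5
F(d) = 4 + 2*d (F(d) = 4 - (-2)*d = 4 + 2*d)
√(-28734 + p(F(-3), C(10))) = √(-28734 + (4 + 2*(-3))*5) = √(-28734 + (4 - 6)*5) = √(-28734 - 2*5) = √(-28734 - 10) = √(-28744) = 2*I*√7186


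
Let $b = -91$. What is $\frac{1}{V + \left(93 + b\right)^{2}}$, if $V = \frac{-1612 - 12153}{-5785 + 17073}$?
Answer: $\frac{11288}{31387} \approx 0.35964$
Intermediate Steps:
$V = - \frac{13765}{11288} \approx -1.2194$
$\frac{1}{V + \left(93 + b\right)^{2}} = \frac{1}{- \frac{13765}{11288} + \left(93 - 91\right)^{2}} = \frac{1}{- \frac{13765}{11288} + 2^{2}} = \frac{1}{- \frac{13765}{11288} + 4} = \frac{1}{\frac{31387}{11288}} = \frac{11288}{31387}$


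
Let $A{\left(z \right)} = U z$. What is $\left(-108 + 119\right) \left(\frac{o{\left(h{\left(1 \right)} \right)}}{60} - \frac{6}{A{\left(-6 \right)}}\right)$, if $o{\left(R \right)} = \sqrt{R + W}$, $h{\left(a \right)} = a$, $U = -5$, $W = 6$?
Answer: $- \frac{11}{5} + \frac{11 \sqrt{7}}{60} \approx -1.7149$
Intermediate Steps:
$o{\left(R \right)} = \sqrt{6 + R}$ ($o{\left(R \right)} = \sqrt{R + 6} = \sqrt{6 + R}$)
$A{\left(z \right)} = - 5 z$
$\left(-108 + 119\right) \left(\frac{o{\left(h{\left(1 \right)} \right)}}{60} - \frac{6}{A{\left(-6 \right)}}\right) = \left(-108 + 119\right) \left(\frac{\sqrt{6 + 1}}{60} - \frac{6}{\left(-5\right) \left(-6\right)}\right) = 11 \left(\sqrt{7} \cdot \frac{1}{60} - \frac{6}{30}\right) = 11 \left(\frac{\sqrt{7}}{60} - \frac{1}{5}\right) = 11 \left(- \frac{1}{5} + \frac{\sqrt{7}}{60}\right) = - \frac{11}{5} + \frac{11 \sqrt{7}}{60}$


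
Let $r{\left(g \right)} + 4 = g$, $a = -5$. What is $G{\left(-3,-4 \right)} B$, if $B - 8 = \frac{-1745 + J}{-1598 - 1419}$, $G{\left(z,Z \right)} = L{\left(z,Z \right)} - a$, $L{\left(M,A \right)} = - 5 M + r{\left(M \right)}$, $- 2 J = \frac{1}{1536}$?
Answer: $\frac{1033583629}{9268224} \approx 111.52$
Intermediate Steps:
$r{\left(g \right)} = -4 + g$
$J = - \frac{1}{3072}$ ($J = - \frac{1}{2 \cdot 1536} = \left(- \frac{1}{2}\right) \frac{1}{1536} = - \frac{1}{3072} \approx -0.00032552$)
$L{\left(M,A \right)} = -4 - 4 M$ ($L{\left(M,A \right)} = - 5 M + \left(-4 + M\right) = -4 - 4 M$)
$G{\left(z,Z \right)} = 1 - 4 z$ ($G{\left(z,Z \right)} = \left(-4 - 4 z\right) - -5 = \left(-4 - 4 z\right) + 5 = 1 - 4 z$)
$B = \frac{79506433}{9268224}$ ($B = 8 + \frac{-1745 - \frac{1}{3072}}{-1598 - 1419} = 8 - \frac{5360641}{3072 \left(-3017\right)} = 8 - - \frac{5360641}{9268224} = 8 + \frac{5360641}{9268224} = \frac{79506433}{9268224} \approx 8.5784$)
$G{\left(-3,-4 \right)} B = \left(1 - -12\right) \frac{79506433}{9268224} = \left(1 + 12\right) \frac{79506433}{9268224} = 13 \cdot \frac{79506433}{9268224} = \frac{1033583629}{9268224}$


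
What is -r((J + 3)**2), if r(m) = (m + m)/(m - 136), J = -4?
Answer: 2/135 ≈ 0.014815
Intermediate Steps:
r(m) = 2*m/(-136 + m) (r(m) = (2*m)/(-136 + m) = 2*m/(-136 + m))
-r((J + 3)**2) = -2*(-4 + 3)**2/(-136 + (-4 + 3)**2) = -2*(-1)**2/(-136 + (-1)**2) = -2/(-136 + 1) = -2/(-135) = -2*(-1)/135 = -1*(-2/135) = 2/135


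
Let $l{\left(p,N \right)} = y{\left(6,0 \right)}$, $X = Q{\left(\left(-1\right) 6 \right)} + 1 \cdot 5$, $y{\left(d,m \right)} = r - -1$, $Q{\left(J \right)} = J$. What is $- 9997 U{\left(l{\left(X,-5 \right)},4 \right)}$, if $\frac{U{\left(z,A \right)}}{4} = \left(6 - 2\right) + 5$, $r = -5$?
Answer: $-359892$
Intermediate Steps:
$y{\left(d,m \right)} = -4$ ($y{\left(d,m \right)} = -5 - -1 = -5 + 1 = -4$)
$X = -1$ ($X = \left(-1\right) 6 + 1 \cdot 5 = -6 + 5 = -1$)
$l{\left(p,N \right)} = -4$
$U{\left(z,A \right)} = 36$ ($U{\left(z,A \right)} = 4 \left(\left(6 - 2\right) + 5\right) = 4 \left(4 + 5\right) = 4 \cdot 9 = 36$)
$- 9997 U{\left(l{\left(X,-5 \right)},4 \right)} = \left(-9997\right) 36 = -359892$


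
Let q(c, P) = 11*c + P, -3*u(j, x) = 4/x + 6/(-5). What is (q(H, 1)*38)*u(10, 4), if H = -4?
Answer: -1634/15 ≈ -108.93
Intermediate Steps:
u(j, x) = ⅖ - 4/(3*x) (u(j, x) = -(4/x + 6/(-5))/3 = -(4/x + 6*(-⅕))/3 = -(4/x - 6/5)/3 = -(-6/5 + 4/x)/3 = ⅖ - 4/(3*x))
q(c, P) = P + 11*c
(q(H, 1)*38)*u(10, 4) = ((1 + 11*(-4))*38)*((2/15)*(-10 + 3*4)/4) = ((1 - 44)*38)*((2/15)*(¼)*(-10 + 12)) = (-43*38)*((2/15)*(¼)*2) = -1634*1/15 = -1634/15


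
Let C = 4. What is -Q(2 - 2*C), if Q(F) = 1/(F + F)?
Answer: 1/12 ≈ 0.083333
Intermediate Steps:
Q(F) = 1/(2*F)
-Q(2 - 2*C) = -1/(2*(2 - 2*4)) = -1/(2*(2 - 8)) = -1/(2*(-6)) = -(-1)/(2*6) = -1*(-1/12) = 1/12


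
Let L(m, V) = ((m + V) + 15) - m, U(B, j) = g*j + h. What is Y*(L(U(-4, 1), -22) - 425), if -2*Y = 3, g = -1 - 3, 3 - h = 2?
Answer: 648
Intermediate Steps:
h = 1 (h = 3 - 1*2 = 3 - 2 = 1)
g = -4
U(B, j) = 1 - 4*j (U(B, j) = -4*j + 1 = 1 - 4*j)
L(m, V) = 15 + V (L(m, V) = ((V + m) + 15) - m = (15 + V + m) - m = 15 + V)
Y = -3/2 (Y = -½*3 = -3/2 ≈ -1.5000)
Y*(L(U(-4, 1), -22) - 425) = -3*((15 - 22) - 425)/2 = -3*(-7 - 425)/2 = -3/2*(-432) = 648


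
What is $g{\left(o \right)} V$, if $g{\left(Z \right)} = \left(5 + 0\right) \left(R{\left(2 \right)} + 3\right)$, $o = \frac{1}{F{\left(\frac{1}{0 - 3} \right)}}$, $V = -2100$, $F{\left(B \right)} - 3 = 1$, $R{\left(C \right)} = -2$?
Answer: $-10500$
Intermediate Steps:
$F{\left(B \right)} = 4$ ($F{\left(B \right)} = 3 + 1 = 4$)
$o = \frac{1}{4} \approx 0.25$
$g{\left(Z \right)} = 5$ ($g{\left(Z \right)} = \left(5 + 0\right) \left(-2 + 3\right) = 5 \cdot 1 = 5$)
$g{\left(o \right)} V = 5 \left(-2100\right) = -10500$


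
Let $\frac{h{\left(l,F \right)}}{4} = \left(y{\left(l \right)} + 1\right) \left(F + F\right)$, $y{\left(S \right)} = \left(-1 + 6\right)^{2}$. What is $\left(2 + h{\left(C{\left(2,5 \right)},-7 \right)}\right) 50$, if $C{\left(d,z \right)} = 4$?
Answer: $-72700$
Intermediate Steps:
$y{\left(S \right)} = 25$ ($y{\left(S \right)} = 5^{2} = 25$)
$h{\left(l,F \right)} = 208 F$ ($h{\left(l,F \right)} = 4 \left(25 + 1\right) \left(F + F\right) = 4 \cdot 26 \cdot 2 F = 4 \cdot 52 F = 208 F$)
$\left(2 + h{\left(C{\left(2,5 \right)},-7 \right)}\right) 50 = \left(2 + 208 \left(-7\right)\right) 50 = \left(2 - 1456\right) 50 = \left(-1454\right) 50 = -72700$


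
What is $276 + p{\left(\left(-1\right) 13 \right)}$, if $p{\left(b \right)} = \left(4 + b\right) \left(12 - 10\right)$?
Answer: $258$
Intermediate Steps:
$p{\left(b \right)} = 8 + 2 b$ ($p{\left(b \right)} = \left(4 + b\right) 2 = 8 + 2 b$)
$276 + p{\left(\left(-1\right) 13 \right)} = 276 + \left(8 + 2 \left(\left(-1\right) 13\right)\right) = 276 + \left(8 + 2 \left(-13\right)\right) = 276 + \left(8 - 26\right) = 276 - 18 = 258$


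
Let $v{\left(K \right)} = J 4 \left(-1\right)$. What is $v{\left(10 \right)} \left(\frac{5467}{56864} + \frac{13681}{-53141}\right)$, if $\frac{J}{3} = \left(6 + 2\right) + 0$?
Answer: $\frac{1462303611}{94431557} \approx 15.485$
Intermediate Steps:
$J = 24$ ($J = 3 \left(\left(6 + 2\right) + 0\right) = 3 \left(8 + 0\right) = 3 \cdot 8 = 24$)
$v{\left(K \right)} = -96$ ($v{\left(K \right)} = 24 \cdot 4 \left(-1\right) = 96 \left(-1\right) = -96$)
$v{\left(10 \right)} \left(\frac{5467}{56864} + \frac{13681}{-53141}\right) = - 96 \left(\frac{5467}{56864} + \frac{13681}{-53141}\right) = - 96 \left(5467 \cdot \frac{1}{56864} + 13681 \left(- \frac{1}{53141}\right)\right) = - 96 \left(\frac{5467}{56864} - \frac{13681}{53141}\right) = \left(-96\right) \left(- \frac{487434537}{3021809824}\right) = \frac{1462303611}{94431557}$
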